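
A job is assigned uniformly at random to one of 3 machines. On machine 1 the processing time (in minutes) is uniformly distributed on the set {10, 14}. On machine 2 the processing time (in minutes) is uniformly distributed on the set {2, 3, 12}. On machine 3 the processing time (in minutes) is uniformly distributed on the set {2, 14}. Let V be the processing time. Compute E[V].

E[V | machine 1] = (10+14)/2 = 12.
E[V | machine 2] = (2+3+12)/3 = 17/3.
E[V | machine 3] = (2+14)/2 = 8.
E[V] = (1/3)·(12) + (1/3)·(17/3) + (1/3)·(8) = 77/9.

77/9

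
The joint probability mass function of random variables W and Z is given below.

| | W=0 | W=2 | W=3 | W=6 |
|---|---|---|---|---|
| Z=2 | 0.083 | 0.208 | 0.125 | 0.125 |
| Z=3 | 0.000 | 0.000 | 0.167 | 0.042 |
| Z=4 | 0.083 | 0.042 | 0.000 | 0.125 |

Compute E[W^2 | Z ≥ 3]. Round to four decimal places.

P(Z ≥ 3) = 0.459.
Σ W^2·P over the event = 0·(0.083) + 4·(0.042) + 9·(0.167) + 36·(0.042) + 36·(0.125) = 7.683.
E[W^2 | Z ≥ 3] = (7.683) / (0.459) = 16.7386.

16.7386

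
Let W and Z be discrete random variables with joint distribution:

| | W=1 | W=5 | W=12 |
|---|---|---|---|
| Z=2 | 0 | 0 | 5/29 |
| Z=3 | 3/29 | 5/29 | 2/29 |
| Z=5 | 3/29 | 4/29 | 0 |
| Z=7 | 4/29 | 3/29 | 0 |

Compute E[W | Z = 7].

P(Z = 7) = 7/29.
Summing W·P(W=x,Z=y) over the conditioning event gives 19/29.
E[W | Z = 7] = (19/29) / (7/29) = 19/7.

19/7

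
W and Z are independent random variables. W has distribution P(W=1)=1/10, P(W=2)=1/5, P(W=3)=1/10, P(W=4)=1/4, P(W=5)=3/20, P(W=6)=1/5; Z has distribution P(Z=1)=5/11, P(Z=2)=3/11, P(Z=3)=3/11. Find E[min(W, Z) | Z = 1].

P(Z = 1) = 5/11.
Summing min(W,Z)·P(x,y) over outcomes with Z = 1 gives 5/11.
E[min(W, Z) | Z = 1] = (5/11) / (5/11) = 1.

1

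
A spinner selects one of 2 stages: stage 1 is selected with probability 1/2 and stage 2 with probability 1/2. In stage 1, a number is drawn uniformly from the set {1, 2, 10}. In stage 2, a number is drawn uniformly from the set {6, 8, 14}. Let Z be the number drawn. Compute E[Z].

41/6

E[Z | stage 1] = (1+2+10)/3 = 13/3.
E[Z | stage 2] = (6+8+14)/3 = 28/3.
E[Z] = (1/2)·(13/3) + (1/2)·(28/3) = 41/6.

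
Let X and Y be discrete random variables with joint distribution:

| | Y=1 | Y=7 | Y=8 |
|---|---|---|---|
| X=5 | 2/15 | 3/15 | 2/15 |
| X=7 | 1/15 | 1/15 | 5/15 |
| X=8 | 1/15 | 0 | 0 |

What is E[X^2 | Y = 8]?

295/7

P(Y = 8) = 7/15.
Σ X^2·P over the event = 25·(2/15) + 49·(5/15) = 59/3.
E[X^2 | Y = 8] = (59/3) / (7/15) = 295/7.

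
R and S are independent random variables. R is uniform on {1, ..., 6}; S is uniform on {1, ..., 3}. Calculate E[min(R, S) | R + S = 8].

Outcomes with R + S = 8: (5,3), (6,2), each with probability 1/18.
E[min(R, S) | R + S = 8] = (3 + 2) / 2 = 5/2.

5/2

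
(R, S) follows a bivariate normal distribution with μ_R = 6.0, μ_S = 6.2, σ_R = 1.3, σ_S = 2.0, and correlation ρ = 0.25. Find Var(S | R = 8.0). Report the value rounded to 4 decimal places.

For a bivariate normal, Var(S | R=x) = σ_S²(1 − ρ²).
Var(S | R=8.0) = (2.0)²·(1 − (0.25)²) = 4·0.9375 = 3.7500.

3.7500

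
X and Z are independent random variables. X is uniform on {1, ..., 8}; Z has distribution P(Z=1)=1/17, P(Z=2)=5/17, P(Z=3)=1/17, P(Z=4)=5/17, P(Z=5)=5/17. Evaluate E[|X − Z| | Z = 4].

P(Z = 4) = 5/17.
Summing |X−Z|·P(x,y) over outcomes with Z = 4 gives 10/17.
E[|X − Z| | Z = 4] = (10/17) / (5/17) = 2.

2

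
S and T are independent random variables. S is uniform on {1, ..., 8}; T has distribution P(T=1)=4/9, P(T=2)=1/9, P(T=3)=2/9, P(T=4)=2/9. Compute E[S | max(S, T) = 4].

16/5

P(max(S, T) = 4) = 5/24.
Summing S·P(x,y) over outcomes with max(S, T) = 4 gives 2/3.
E[S | max(S, T) = 4] = (2/3) / (5/24) = 16/5.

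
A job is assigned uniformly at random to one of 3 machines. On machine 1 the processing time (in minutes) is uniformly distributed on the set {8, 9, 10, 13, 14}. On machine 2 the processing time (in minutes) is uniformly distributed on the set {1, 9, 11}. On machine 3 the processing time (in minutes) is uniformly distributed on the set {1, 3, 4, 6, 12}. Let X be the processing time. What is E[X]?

E[X | machine 1] = (8+9+10+13+14)/5 = 54/5.
E[X | machine 2] = (1+9+11)/3 = 7.
E[X | machine 3] = (1+3+4+6+12)/5 = 26/5.
E[X] = (1/3)·(54/5) + (1/3)·(7) + (1/3)·(26/5) = 23/3.

23/3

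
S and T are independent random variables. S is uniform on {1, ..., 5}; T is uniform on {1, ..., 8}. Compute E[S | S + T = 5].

Outcomes with S + T = 5: (1,4), (2,3), (3,2), (4,1), each with probability 1/40.
E[S | S + T = 5] = (1 + 2 + 3 + 4) / 4 = 5/2.

5/2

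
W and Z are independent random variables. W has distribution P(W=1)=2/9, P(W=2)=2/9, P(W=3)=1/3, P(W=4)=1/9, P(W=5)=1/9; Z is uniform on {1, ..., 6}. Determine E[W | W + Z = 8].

P(W + Z = 8) = 7/54.
Summing W·P(x,y) over outcomes with W + Z = 8 gives 11/27.
E[W | W + Z = 8] = (11/27) / (7/54) = 22/7.

22/7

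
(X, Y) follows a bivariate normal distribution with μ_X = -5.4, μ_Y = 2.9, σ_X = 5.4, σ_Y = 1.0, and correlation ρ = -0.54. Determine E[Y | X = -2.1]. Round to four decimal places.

E[Y | X=x] = μ_Y + ρ(σ_Y/σ_X)(x − μ_X) for jointly normal variables.
E[Y | X=-2.1] = 2.9 + (-0.54)·(1.0/5.4)·(-2.1 − (-5.4)) = 2.9 + (-0.1)·(3.3) = 2.5700.

2.5700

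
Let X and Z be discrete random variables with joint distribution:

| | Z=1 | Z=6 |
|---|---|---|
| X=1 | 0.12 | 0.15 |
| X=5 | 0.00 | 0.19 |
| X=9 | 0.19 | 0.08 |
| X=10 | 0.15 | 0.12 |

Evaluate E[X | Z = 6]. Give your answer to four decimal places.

P(Z = 6) = 0.54.
Summing X·P(X=x,Z=y) over the conditioning event gives 3.02.
E[X | Z = 6] = (3.02) / (0.54) = 5.5926.

5.5926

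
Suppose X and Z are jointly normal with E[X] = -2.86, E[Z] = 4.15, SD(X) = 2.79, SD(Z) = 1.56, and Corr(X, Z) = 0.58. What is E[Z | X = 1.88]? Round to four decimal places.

For a bivariate normal, E[Z | X=x] = μ_Z + ρ·(σ_Z/σ_X)·(x − μ_X).
E[Z | X=1.88] = 4.15 + (0.58)·(1.56/2.79)·(1.88 − (-2.86)) = 4.15 + (0.3243)·(4.74) = 5.6872.

5.6872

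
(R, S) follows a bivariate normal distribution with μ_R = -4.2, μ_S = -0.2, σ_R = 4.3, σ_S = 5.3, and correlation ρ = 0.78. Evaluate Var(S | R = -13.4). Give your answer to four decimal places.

11.0000

The conditional variance in a bivariate normal is σ_S²(1 − ρ²), independent of x.
Var(S | R=-13.4) = (5.3)²·(1 − (0.78)²) = 28.09·0.3916 = 11.0000.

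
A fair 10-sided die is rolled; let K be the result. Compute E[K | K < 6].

3

Given K < 6, K is equally likely to be any of {1, 2, 3, 4, 5}.
E[K | K < 6] = (1 + 2 + 3 + 4 + 5) / 5 = 3.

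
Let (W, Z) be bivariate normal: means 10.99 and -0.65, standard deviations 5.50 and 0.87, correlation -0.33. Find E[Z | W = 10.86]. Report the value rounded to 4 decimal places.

The regression of Z on W has slope ρ·σ_Z/σ_W and passes through (μ_W, μ_Z).
E[Z | W=10.86] = -0.65 + (-0.33)·(0.87/5.50)·(10.86 − (10.99)) = -0.65 + (-0.0522)·(-0.13) = -0.6432.

-0.6432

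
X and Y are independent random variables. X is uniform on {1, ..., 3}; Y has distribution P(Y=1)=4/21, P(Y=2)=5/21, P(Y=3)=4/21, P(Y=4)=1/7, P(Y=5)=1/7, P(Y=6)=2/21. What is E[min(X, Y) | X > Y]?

P(X > Y) = 13/63.
Summing min(X,Y)·P(x,y) over outcomes with X > Y gives 2/7.
E[min(X, Y) | X > Y] = (2/7) / (13/63) = 18/13.

18/13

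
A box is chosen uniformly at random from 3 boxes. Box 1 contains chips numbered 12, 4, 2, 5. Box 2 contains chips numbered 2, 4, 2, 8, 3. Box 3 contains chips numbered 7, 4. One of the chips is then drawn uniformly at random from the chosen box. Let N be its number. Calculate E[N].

E[N | box 1] = (12+4+2+5)/4 = 23/4.
E[N | box 2] = (2+4+2+8+3)/5 = 19/5.
E[N | box 3] = (7+4)/2 = 11/2.
E[N] = (1/3)·(23/4) + (1/3)·(19/5) + (1/3)·(11/2) = 301/60.

301/60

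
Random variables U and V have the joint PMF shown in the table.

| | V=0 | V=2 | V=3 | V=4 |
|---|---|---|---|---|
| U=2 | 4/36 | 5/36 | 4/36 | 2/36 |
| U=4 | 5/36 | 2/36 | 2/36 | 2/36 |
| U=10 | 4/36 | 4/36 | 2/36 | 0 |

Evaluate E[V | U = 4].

18/11

P(U = 4) = 11/36.
Summing V·P(U=x,V=y) over the conditioning event gives 1/2.
E[V | U = 4] = (1/2) / (11/36) = 18/11.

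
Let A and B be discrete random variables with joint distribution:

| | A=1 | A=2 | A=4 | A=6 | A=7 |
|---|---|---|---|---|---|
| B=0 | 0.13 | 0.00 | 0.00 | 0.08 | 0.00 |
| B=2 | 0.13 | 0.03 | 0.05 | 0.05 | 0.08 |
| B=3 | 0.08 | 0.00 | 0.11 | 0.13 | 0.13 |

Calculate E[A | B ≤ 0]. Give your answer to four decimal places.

2.9048

P(B ≤ 0) = 0.21.
Σ A·P over the event = 1·(0.13) + 6·(0.08) = 0.61.
E[A | B ≤ 0] = (0.61) / (0.21) = 2.9048.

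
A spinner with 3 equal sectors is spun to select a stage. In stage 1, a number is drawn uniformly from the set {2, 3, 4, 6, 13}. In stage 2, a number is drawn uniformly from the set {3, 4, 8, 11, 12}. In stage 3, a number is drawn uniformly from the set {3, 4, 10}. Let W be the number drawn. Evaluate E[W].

E[W | stage 1] = (2+3+4+6+13)/5 = 28/5.
E[W | stage 2] = (3+4+8+11+12)/5 = 38/5.
E[W | stage 3] = (3+4+10)/3 = 17/3.
By the law of total expectation,
E[W] = (1/3)·(28/5) + (1/3)·(38/5) + (1/3)·(17/3) = 283/45.

283/45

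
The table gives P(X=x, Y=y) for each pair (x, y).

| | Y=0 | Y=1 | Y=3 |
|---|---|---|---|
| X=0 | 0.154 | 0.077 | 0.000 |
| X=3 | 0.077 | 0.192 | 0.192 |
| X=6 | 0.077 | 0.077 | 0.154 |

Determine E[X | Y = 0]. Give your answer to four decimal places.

P(Y = 0) = 0.308.
Σ X·P over the event = 0·(0.154) + 3·(0.077) + 6·(0.077) = 0.693.
E[X | Y = 0] = (0.693) / (0.308) = 2.2500.

2.2500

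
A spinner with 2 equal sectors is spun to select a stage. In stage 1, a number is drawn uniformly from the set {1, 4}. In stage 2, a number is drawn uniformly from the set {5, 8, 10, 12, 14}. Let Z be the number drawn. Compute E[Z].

123/20

E[Z | stage 1] = (1+4)/2 = 5/2.
E[Z | stage 2] = (5+8+10+12+14)/5 = 49/5.
By the law of total expectation,
E[Z] = (1/2)·(5/2) + (1/2)·(49/5) = 123/20.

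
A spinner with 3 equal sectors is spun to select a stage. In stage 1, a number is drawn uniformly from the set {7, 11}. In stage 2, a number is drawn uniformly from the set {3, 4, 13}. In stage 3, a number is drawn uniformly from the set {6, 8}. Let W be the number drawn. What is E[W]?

E[W | stage 1] = (7+11)/2 = 9.
E[W | stage 2] = (3+4+13)/3 = 20/3.
E[W | stage 3] = (6+8)/2 = 7.
By the law of total expectation,
E[W] = (1/3)·(9) + (1/3)·(20/3) + (1/3)·(7) = 68/9.

68/9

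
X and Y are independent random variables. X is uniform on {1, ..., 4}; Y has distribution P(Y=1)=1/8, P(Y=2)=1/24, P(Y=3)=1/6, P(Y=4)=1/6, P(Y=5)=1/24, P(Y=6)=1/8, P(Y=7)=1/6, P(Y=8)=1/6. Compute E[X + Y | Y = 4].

P(Y = 4) = 1/6.
Summing (X+Y)·P(x,y) over outcomes with Y = 4 gives 13/12.
E[X + Y | Y = 4] = (13/12) / (1/6) = 13/2.

13/2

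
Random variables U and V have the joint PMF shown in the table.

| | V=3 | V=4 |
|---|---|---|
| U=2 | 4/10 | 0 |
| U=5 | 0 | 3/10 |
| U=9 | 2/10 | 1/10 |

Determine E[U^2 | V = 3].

89/3

P(V = 3) = 3/5.
Σ U^2·P over the event = 4·(4/10) + 81·(2/10) = 89/5.
E[U^2 | V = 3] = (89/5) / (3/5) = 89/3.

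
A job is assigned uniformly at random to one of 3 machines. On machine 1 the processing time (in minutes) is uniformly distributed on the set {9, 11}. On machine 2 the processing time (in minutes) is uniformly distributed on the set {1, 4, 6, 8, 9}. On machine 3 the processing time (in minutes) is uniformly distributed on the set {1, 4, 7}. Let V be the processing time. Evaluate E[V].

E[V | machine 1] = (9+11)/2 = 10.
E[V | machine 2] = (1+4+6+8+9)/5 = 28/5.
E[V | machine 3] = (1+4+7)/3 = 4.
By the law of total expectation,
E[V] = (1/3)·(10) + (1/3)·(28/5) + (1/3)·(4) = 98/15.

98/15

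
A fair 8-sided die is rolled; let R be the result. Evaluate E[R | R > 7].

Given R > 7, R is equally likely to be any of {8}.
E[R | R > 7] = (8) / 1 = 8.

8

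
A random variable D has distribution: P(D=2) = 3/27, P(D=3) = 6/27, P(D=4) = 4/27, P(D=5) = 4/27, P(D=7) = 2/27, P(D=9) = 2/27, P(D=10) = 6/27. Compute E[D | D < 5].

P(D < 5) = 13/27.
Σ over the event: 2·1/9 + 3·2/9 + 4·4/27 = 40/27.
E[D | D < 5] = (40/27) / (13/27) = 40/13.

40/13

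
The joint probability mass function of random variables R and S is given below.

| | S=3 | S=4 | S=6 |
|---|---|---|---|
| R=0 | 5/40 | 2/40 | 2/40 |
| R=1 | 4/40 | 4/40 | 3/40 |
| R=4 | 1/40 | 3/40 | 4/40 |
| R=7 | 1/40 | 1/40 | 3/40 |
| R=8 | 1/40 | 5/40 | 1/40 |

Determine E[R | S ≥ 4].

P(S ≥ 4) = 7/10.
Summing R·P(R=x,S=y) over the conditioning event gives 111/40.
E[R | S ≥ 4] = (111/40) / (7/10) = 111/28.

111/28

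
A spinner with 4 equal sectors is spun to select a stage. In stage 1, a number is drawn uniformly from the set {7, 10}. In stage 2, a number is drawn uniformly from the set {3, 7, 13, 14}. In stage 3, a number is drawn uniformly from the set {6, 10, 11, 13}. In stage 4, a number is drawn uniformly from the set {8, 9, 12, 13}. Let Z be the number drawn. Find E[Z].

E[Z | stage 1] = (7+10)/2 = 17/2.
E[Z | stage 2] = (3+7+13+14)/4 = 37/4.
E[Z | stage 3] = (6+10+11+13)/4 = 10.
E[Z | stage 4] = (8+9+12+13)/4 = 21/2.
By the law of total expectation,
E[Z] = (1/4)·(17/2) + (1/4)·(37/4) + (1/4)·(10) + (1/4)·(21/2) = 153/16.

153/16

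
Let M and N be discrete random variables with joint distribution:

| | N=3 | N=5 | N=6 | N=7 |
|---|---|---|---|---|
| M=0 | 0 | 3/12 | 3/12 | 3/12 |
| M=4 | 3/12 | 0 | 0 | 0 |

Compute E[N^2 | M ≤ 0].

110/3

P(M ≤ 0) = 3/4.
Σ N^2·P over the event = 25·(3/12) + 36·(3/12) + 49·(3/12) = 55/2.
E[N^2 | M ≤ 0] = (55/2) / (3/4) = 110/3.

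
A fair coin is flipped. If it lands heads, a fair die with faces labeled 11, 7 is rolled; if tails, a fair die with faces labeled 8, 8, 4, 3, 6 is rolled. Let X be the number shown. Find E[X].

37/5

E[X | heads] = (11+7)/2 = 9.
E[X | tails] = (8+8+4+3+6)/5 = 29/5.
By the law of total expectation,
E[X] = (1/2)·(9) + (1/2)·(29/5) = 37/5.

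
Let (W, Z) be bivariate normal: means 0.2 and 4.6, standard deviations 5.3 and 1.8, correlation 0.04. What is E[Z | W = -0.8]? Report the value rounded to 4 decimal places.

The regression of Z on W has slope ρ·σ_Z/σ_W and passes through (μ_W, μ_Z).
E[Z | W=-0.8] = 4.6 + (0.04)·(1.8/5.3)·(-0.8 − (0.2)) = 4.6 + (0.013585)·(-1) = 4.5864.

4.5864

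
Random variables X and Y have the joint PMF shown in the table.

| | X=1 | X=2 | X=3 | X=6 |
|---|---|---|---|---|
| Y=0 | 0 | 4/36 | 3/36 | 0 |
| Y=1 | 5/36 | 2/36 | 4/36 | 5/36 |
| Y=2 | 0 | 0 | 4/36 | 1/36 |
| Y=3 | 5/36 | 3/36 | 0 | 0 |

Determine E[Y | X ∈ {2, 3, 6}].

15/13

P(X ∈ {2, 3, 6}) = 13/18.
Σ Y·P over the event = 0·(4/36) + 1·(2/36) + 3·(3/36) + 0·(3/36) + 1·(4/36) + 2·(4/36) + 1·(5/36) + 2·(1/36) = 5/6.
E[Y | X ∈ {2, 3, 6}] = (5/6) / (13/18) = 15/13.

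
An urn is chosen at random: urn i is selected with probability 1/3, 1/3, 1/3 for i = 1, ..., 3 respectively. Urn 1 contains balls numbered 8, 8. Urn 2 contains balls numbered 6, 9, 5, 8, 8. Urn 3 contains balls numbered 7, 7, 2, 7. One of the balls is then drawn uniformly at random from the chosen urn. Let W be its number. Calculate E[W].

E[W | urn 1] = (8+8)/2 = 8.
E[W | urn 2] = (6+9+5+8+8)/5 = 36/5.
E[W | urn 3] = (7+7+2+7)/4 = 23/4.
By the law of total expectation,
E[W] = (1/3)·(8) + (1/3)·(36/5) + (1/3)·(23/4) = 419/60.

419/60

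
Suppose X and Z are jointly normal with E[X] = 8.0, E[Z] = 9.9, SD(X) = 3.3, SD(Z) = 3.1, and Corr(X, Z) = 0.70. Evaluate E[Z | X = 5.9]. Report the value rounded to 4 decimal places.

The regression of Z on X has slope ρ·σ_Z/σ_X and passes through (μ_X, μ_Z).
E[Z | X=5.9] = 9.9 + (0.70)·(3.1/3.3)·(5.9 − (8.0)) = 9.9 + (0.65758)·(-2.1) = 8.5191.

8.5191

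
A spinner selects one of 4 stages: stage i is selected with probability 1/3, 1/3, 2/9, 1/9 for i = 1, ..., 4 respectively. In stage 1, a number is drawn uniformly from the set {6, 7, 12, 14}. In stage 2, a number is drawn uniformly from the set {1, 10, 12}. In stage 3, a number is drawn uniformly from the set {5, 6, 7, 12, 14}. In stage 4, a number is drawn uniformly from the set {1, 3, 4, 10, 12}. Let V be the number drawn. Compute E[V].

E[V | stage 1] = (6+7+12+14)/4 = 39/4.
E[V | stage 2] = (1+10+12)/3 = 23/3.
E[V | stage 3] = (5+6+7+12+14)/5 = 44/5.
E[V | stage 4] = (1+3+4+10+12)/5 = 6.
By the law of total expectation,
E[V] = (1/3)·(39/4) + (1/3)·(23/3) + (2/9)·(44/5) + (1/9)·(6) = 1517/180.

1517/180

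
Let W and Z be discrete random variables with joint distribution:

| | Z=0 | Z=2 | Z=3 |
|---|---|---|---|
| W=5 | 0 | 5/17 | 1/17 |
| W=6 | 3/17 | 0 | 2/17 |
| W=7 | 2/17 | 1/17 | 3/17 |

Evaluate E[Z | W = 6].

P(W = 6) = 5/17.
Σ Z·P over the event = 0·(3/17) + 3·(2/17) = 6/17.
E[Z | W = 6] = (6/17) / (5/17) = 6/5.

6/5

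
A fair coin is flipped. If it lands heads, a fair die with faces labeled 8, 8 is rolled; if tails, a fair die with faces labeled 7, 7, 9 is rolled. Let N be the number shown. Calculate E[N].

47/6

E[N | heads] = (8+8)/2 = 8.
E[N | tails] = (7+7+9)/3 = 23/3.
E[N] = (1/2)·(8) + (1/2)·(23/3) = 47/6.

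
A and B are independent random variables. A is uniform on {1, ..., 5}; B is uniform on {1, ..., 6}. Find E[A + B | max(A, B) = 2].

10/3

P(max(A, B) = 2) = 1/10.
Summing (A+B)·P(x,y) over outcomes with max(A, B) = 2 gives 1/3.
E[A + B | max(A, B) = 2] = (1/3) / (1/10) = 10/3.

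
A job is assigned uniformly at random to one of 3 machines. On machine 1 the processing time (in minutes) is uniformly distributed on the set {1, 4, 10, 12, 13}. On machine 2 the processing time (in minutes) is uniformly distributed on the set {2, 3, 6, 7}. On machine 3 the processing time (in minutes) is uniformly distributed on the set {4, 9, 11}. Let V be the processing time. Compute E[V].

41/6

E[V | machine 1] = (1+4+10+12+13)/5 = 8.
E[V | machine 2] = (2+3+6+7)/4 = 9/2.
E[V | machine 3] = (4+9+11)/3 = 8.
By the law of total expectation,
E[V] = (1/3)·(8) + (1/3)·(9/2) + (1/3)·(8) = 41/6.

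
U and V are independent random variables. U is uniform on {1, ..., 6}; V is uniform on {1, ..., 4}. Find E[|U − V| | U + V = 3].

P(U + V = 3) = 1/12.
Summing |U−V|·P(x,y) over outcomes with U + V = 3 gives 1/12.
E[|U − V| | U + V = 3] = (1/12) / (1/12) = 1.

1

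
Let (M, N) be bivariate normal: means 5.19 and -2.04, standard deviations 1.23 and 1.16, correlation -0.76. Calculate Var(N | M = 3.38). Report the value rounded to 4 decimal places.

For a bivariate normal, Var(N | M=x) = σ_N²(1 − ρ²).
Var(N | M=3.38) = (1.16)²·(1 − (-0.76)²) = 1.3456·0.4224 = 0.5684.

0.5684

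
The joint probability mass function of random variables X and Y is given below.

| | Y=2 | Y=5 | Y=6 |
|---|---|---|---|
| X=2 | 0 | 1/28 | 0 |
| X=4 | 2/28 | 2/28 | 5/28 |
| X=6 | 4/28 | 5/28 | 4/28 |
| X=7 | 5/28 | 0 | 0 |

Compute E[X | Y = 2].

P(Y = 2) = 11/28.
Summing X·P(X=x,Y=y) over the conditioning event gives 67/28.
E[X | Y = 2] = (67/28) / (11/28) = 67/11.

67/11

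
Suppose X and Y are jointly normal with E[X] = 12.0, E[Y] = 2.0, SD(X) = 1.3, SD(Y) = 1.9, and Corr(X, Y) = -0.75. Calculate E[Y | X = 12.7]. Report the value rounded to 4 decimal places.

1.2327

The regression of Y on X has slope ρ·σ_Y/σ_X and passes through (μ_X, μ_Y).
E[Y | X=12.7] = 2.0 + (-0.75)·(1.9/1.3)·(12.7 − (12.0)) = 2.0 + (-1.0962)·(0.7) = 1.2327.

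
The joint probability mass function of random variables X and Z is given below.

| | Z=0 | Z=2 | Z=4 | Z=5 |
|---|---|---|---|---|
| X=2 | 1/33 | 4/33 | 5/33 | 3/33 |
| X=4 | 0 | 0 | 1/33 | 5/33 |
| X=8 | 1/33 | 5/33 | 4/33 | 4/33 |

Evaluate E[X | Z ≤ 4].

104/21

P(Z ≤ 4) = 7/11.
Summing X·P(X=x,Z=y) over the conditioning event gives 104/33.
E[X | Z ≤ 4] = (104/33) / (7/11) = 104/21.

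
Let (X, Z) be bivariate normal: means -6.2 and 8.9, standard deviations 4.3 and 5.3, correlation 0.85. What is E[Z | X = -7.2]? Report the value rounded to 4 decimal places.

The regression of Z on X has slope ρ·σ_Z/σ_X and passes through (μ_X, μ_Z).
E[Z | X=-7.2] = 8.9 + (0.85)·(5.3/4.3)·(-7.2 − (-6.2)) = 8.9 + (1.0477)·(-1) = 7.8523.

7.8523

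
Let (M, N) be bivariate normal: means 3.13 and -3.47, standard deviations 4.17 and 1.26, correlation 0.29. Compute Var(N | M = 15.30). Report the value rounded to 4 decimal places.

Var(N | M=x) = (1 − ρ²)·σ_N².
Var(N | M=15.30) = (1.26)²·(1 − (0.29)²) = 1.5876·0.9159 = 1.4541.

1.4541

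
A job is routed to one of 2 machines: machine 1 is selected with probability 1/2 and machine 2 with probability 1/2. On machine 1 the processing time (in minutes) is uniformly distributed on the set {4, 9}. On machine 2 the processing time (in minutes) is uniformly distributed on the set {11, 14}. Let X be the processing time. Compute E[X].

19/2

E[X | machine 1] = (4+9)/2 = 13/2.
E[X | machine 2] = (11+14)/2 = 25/2.
By the law of total expectation,
E[X] = (1/2)·(13/2) + (1/2)·(25/2) = 19/2.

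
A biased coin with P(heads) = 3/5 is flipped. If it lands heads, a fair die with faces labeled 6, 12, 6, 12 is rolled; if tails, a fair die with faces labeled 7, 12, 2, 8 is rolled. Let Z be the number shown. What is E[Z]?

E[Z | heads] = (6+12+6+12)/4 = 9.
E[Z | tails] = (7+12+2+8)/4 = 29/4.
By the law of total expectation,
E[Z] = (3/5)·(9) + (2/5)·(29/4) = 83/10.

83/10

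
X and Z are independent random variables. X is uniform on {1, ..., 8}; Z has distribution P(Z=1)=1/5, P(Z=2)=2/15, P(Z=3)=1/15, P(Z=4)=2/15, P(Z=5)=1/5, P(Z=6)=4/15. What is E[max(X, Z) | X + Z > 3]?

317/56

P(X + Z > 3) = 14/15.
Summing max(X,Z)·P(x,y) over outcomes with X + Z > 3 gives 317/60.
E[max(X, Z) | X + Z > 3] = (317/60) / (14/15) = 317/56.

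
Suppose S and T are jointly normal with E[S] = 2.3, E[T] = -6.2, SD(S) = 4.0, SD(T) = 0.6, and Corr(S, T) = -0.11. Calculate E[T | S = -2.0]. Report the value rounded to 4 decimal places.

The regression of T on S has slope ρ·σ_T/σ_S and passes through (μ_S, μ_T).
E[T | S=-2.0] = -6.2 + (-0.11)·(0.6/4.0)·(-2.0 − (2.3)) = -6.2 + (-0.0165)·(-4.3) = -6.1291.

-6.1291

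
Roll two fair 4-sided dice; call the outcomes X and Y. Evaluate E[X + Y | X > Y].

5

Outcomes with X > Y: (2,1), (3,1), (3,2), (4,1), (4,2), (4,3), each with probability 1/16.
E[X + Y | X > Y] = (3 + 4 + 5 + 5 + 6 + 7) / 6 = 5.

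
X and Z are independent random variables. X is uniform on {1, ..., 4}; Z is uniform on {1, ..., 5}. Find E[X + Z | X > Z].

5

P(X > Z) = 3/10.
Summing (X+Z)·P(x,y) over outcomes with X > Z gives 3/2.
E[X + Z | X > Z] = (3/2) / (3/10) = 5.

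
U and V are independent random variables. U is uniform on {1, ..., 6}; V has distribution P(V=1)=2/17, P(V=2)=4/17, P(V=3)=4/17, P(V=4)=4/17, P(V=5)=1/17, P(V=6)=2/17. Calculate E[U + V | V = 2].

P(V = 2) = 4/17.
Summing (U+V)·P(x,y) over outcomes with V = 2 gives 22/17.
E[U + V | V = 2] = (22/17) / (4/17) = 11/2.

11/2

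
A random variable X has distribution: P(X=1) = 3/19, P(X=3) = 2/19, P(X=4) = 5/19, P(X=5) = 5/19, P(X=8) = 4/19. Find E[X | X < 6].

18/5

P(X < 6) = 15/19.
Σ over the event: 1·3/19 + 3·2/19 + 4·5/19 + 5·5/19 = 54/19.
E[X | X < 6] = (54/19) / (15/19) = 18/5.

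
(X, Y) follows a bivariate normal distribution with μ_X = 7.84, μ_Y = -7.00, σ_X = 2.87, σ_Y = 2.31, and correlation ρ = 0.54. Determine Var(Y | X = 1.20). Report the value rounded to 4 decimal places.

3.7801

Var(Y | X=x) = (1 − ρ²)·σ_Y².
Var(Y | X=1.20) = (2.31)²·(1 − (0.54)²) = 5.3361·0.7084 = 3.7801.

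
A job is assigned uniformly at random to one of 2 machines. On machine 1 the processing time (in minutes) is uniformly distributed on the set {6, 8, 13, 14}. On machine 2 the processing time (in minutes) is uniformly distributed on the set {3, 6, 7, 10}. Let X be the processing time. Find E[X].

67/8

E[X | machine 1] = (6+8+13+14)/4 = 41/4.
E[X | machine 2] = (3+6+7+10)/4 = 13/2.
E[X] = (1/2)·(41/4) + (1/2)·(13/2) = 67/8.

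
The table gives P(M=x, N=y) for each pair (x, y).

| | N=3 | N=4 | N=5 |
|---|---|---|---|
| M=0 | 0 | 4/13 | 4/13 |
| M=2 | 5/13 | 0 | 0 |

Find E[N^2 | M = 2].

9

P(M = 2) = 5/13.
Σ N^2·P over the event = 9·(5/13) = 45/13.
E[N^2 | M = 2] = (45/13) / (5/13) = 9.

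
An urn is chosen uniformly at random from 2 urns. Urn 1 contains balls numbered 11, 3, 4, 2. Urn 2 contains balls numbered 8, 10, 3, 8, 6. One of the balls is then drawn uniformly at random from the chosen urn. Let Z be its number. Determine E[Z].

E[Z | urn 1] = (11+3+4+2)/4 = 5.
E[Z | urn 2] = (8+10+3+8+6)/5 = 7.
By the law of total expectation,
E[Z] = (1/2)·(5) + (1/2)·(7) = 6.

6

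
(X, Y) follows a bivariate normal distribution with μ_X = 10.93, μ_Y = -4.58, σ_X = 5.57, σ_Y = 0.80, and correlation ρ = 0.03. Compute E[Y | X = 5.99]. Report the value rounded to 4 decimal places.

E[Y | X=x] = μ_Y + ρ(σ_Y/σ_X)(x − μ_X) for jointly normal variables.
E[Y | X=5.99] = -4.58 + (0.03)·(0.80/5.57)·(5.99 − (10.93)) = -4.58 + (0.0043088)·(-4.94) = -4.6013.

-4.6013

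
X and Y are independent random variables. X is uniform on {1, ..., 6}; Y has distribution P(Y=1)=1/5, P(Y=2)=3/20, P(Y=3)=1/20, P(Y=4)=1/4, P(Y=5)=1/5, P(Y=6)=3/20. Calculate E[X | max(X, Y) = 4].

41/14

P(max(X, Y) = 4) = 7/30.
Summing X·P(x,y) over outcomes with max(X, Y) = 4 gives 41/60.
E[X | max(X, Y) = 4] = (41/60) / (7/30) = 41/14.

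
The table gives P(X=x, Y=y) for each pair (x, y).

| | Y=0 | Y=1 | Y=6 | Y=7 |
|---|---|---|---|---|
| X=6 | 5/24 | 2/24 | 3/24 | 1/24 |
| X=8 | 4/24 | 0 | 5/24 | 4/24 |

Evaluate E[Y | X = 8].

58/13

P(X = 8) = 13/24.
Summing Y·P(X=x,Y=y) over the conditioning event gives 29/12.
E[Y | X = 8] = (29/12) / (13/24) = 58/13.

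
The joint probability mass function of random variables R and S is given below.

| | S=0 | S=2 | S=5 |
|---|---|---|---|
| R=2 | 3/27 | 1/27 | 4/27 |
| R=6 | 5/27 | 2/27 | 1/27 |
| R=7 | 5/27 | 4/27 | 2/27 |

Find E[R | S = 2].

P(S = 2) = 7/27.
Σ R·P over the event = 2·(1/27) + 6·(2/27) + 7·(4/27) = 14/9.
E[R | S = 2] = (14/9) / (7/27) = 6.

6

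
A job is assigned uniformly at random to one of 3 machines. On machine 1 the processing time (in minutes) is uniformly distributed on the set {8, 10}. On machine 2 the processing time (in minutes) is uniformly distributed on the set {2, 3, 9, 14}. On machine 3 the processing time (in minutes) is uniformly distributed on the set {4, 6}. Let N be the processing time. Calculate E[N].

7

E[N | machine 1] = (8+10)/2 = 9.
E[N | machine 2] = (2+3+9+14)/4 = 7.
E[N | machine 3] = (4+6)/2 = 5.
By the law of total expectation,
E[N] = (1/3)·(9) + (1/3)·(7) + (1/3)·(5) = 7.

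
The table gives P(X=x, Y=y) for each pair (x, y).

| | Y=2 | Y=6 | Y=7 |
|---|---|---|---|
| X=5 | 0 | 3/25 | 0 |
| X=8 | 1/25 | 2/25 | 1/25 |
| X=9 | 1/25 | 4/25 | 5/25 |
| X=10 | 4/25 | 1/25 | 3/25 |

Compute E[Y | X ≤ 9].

P(X ≤ 9) = 17/25.
Σ Y·P over the event = 6·(3/25) + 2·(1/25) + 6·(2/25) + 7·(1/25) + 2·(1/25) + 6·(4/25) + 7·(5/25) = 4.
E[Y | X ≤ 9] = (4) / (17/25) = 100/17.

100/17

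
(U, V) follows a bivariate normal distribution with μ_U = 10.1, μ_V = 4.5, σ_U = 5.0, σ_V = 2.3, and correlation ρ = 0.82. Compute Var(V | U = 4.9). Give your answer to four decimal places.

Var(V | U=x) = (1 − ρ²)·σ_V².
Var(V | U=4.9) = (2.3)²·(1 − (0.82)²) = 5.29·0.3276 = 1.7330.

1.7330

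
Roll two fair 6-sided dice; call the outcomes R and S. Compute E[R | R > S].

14/3

P(R > S) = 5/12.
Summing R·P(x,y) over outcomes with R > S gives 35/18.
E[R | R > S] = (35/18) / (5/12) = 14/3.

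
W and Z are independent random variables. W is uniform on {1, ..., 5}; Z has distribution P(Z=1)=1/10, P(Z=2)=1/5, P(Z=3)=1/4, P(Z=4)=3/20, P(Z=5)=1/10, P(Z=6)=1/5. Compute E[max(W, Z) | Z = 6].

P(Z = 6) = 1/5.
Summing max(W,Z)·P(x,y) over outcomes with Z = 6 gives 6/5.
E[max(W, Z) | Z = 6] = (6/5) / (1/5) = 6.

6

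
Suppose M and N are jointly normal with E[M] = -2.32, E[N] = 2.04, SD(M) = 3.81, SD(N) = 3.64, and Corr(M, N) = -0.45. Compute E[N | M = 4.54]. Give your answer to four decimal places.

-0.9093

For a bivariate normal, E[N | M=x] = μ_N + ρ·(σ_N/σ_M)·(x − μ_M).
E[N | M=4.54] = 2.04 + (-0.45)·(3.64/3.81)·(4.54 − (-2.32)) = 2.04 + (-0.42992)·(6.86) = -0.9093.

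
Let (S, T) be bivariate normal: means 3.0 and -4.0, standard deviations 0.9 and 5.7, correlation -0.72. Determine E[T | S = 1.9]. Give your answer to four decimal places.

The regression of T on S has slope ρ·σ_T/σ_S and passes through (μ_S, μ_T).
E[T | S=1.9] = -4.0 + (-0.72)·(5.7/0.9)·(1.9 − (3.0)) = -4.0 + (-4.56)·(-1.1) = 1.0160.

1.0160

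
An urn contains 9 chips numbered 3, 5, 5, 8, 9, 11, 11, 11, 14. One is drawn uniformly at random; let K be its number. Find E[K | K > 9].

P(K > 9) = 4/9.
Σ over the event: 11·1/3 + 14·1/9 = 47/9.
E[K | K > 9] = (47/9) / (4/9) = 47/4.

47/4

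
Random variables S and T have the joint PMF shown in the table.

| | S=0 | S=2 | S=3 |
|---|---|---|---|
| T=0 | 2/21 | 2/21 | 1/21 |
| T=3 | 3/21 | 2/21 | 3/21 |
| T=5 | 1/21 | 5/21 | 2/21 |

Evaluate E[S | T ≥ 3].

P(T ≥ 3) = 16/21.
Σ S·P over the event = 0·(3/21) + 0·(1/21) + 2·(2/21) + 2·(5/21) + 3·(3/21) + 3·(2/21) = 29/21.
E[S | T ≥ 3] = (29/21) / (16/21) = 29/16.

29/16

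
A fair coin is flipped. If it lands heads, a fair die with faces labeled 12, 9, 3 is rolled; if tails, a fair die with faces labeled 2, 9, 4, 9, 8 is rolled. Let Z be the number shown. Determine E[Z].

E[Z | heads] = (12+9+3)/3 = 8.
E[Z | tails] = (2+9+4+9+8)/5 = 32/5.
E[Z] = (1/2)·(8) + (1/2)·(32/5) = 36/5.

36/5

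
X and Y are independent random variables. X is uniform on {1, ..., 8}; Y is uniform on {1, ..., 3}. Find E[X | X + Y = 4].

2

Outcomes with X + Y = 4: (1,3), (2,2), (3,1), each with probability 1/24.
E[X | X + Y = 4] = (1 + 2 + 3) / 3 = 2.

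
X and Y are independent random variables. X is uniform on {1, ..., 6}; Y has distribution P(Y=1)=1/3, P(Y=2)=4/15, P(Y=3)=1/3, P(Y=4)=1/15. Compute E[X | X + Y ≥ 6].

225/47

P(X + Y ≥ 6) = 47/90.
Summing X·P(x,y) over outcomes with X + Y ≥ 6 gives 5/2.
E[X | X + Y ≥ 6] = (5/2) / (47/90) = 225/47.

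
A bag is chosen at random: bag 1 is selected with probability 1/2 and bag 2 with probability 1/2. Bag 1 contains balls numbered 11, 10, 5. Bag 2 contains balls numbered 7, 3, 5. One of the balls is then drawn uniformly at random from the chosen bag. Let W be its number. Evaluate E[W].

41/6

E[W | bag 1] = (11+10+5)/3 = 26/3.
E[W | bag 2] = (7+3+5)/3 = 5.
By the law of total expectation,
E[W] = (1/2)·(26/3) + (1/2)·(5) = 41/6.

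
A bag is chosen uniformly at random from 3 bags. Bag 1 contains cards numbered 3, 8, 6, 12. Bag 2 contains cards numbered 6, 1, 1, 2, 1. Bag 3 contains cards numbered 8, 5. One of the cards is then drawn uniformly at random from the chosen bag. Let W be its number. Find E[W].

E[W | bag 1] = (3+8+6+12)/4 = 29/4.
E[W | bag 2] = (6+1+1+2+1)/5 = 11/5.
E[W | bag 3] = (8+5)/2 = 13/2.
By the law of total expectation,
E[W] = (1/3)·(29/4) + (1/3)·(11/5) + (1/3)·(13/2) = 319/60.

319/60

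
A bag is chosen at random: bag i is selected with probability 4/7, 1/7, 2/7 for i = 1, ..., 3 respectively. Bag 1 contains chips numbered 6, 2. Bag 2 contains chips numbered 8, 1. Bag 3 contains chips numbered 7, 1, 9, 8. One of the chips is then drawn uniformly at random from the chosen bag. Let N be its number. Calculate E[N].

33/7

E[N | bag 1] = (6+2)/2 = 4.
E[N | bag 2] = (8+1)/2 = 9/2.
E[N | bag 3] = (7+1+9+8)/4 = 25/4.
By the law of total expectation,
E[N] = (4/7)·(4) + (1/7)·(9/2) + (2/7)·(25/4) = 33/7.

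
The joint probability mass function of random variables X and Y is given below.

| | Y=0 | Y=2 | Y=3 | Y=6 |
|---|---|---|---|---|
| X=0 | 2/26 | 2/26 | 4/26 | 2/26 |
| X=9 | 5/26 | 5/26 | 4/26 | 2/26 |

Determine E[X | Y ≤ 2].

45/7

P(Y ≤ 2) = 7/13.
Σ X·P over the event = 0·(2/26) + 0·(2/26) + 9·(5/26) + 9·(5/26) = 45/13.
E[X | Y ≤ 2] = (45/13) / (7/13) = 45/7.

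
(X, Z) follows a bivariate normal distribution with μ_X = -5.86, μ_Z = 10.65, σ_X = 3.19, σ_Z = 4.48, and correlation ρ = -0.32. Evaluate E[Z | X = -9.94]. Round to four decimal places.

E[Z | X=x] = μ_Z + ρ(σ_Z/σ_X)(x − μ_X) for jointly normal variables.
E[Z | X=-9.94] = 10.65 + (-0.32)·(4.48/3.19)·(-9.94 − (-5.86)) = 10.65 + (-0.4494)·(-4.08) = 12.4836.

12.4836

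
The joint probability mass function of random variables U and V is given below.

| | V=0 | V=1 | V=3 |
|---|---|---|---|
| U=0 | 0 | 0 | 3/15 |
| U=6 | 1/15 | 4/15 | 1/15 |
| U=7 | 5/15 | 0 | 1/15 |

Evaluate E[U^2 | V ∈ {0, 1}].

P(V ∈ {0, 1}) = 2/3.
Σ U^2·P over the event = 36·(1/15) + 36·(4/15) + 49·(5/15) = 85/3.
E[U^2 | V ∈ {0, 1}] = (85/3) / (2/3) = 85/2.

85/2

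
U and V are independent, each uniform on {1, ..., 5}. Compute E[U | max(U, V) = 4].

22/7

Outcomes with max(U, V) = 4: (1,4), (2,4), (3,4), (4,1), (4,2), (4,3), (4,4), each with probability 1/25.
E[U | max(U, V) = 4] = (1 + 2 + 3 + 4 + 4 + 4 + 4) / 7 = 22/7.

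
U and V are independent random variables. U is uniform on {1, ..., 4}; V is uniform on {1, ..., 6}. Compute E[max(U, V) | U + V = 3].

Outcomes with U + V = 3: (1,2), (2,1), each with probability 1/24.
E[max(U, V) | U + V = 3] = (2 + 2) / 2 = 2.

2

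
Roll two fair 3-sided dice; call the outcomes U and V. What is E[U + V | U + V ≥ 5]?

16/3

P(U + V ≥ 5) = 1/3.
Summing (U+V)·P(x,y) over outcomes with U + V ≥ 5 gives 16/9.
E[U + V | U + V ≥ 5] = (16/9) / (1/3) = 16/3.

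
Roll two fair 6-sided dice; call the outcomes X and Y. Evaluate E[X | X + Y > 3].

P(X + Y > 3) = 11/12.
Summing X·P(x,y) over outcomes with X + Y > 3 gives 61/18.
E[X | X + Y > 3] = (61/18) / (11/12) = 122/33.

122/33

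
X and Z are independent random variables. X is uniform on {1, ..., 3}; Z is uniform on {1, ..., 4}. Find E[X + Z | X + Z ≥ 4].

Outcomes with X + Z ≥ 4: (1,3), (1,4), (2,2), (2,3), (2,4), (3,1), (3,2), (3,3), (3,4), each with probability 1/12.
E[X + Z | X + Z ≥ 4] = (4 + 5 + 4 + 5 + 6 + 4 + 5 + 6 + 7) / 9 = 46/9.

46/9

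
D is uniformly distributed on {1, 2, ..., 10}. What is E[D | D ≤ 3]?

2

Given D ≤ 3, D is equally likely to be any of {1, 2, 3}.
E[D | D ≤ 3] = (1 + 2 + 3) / 3 = 2.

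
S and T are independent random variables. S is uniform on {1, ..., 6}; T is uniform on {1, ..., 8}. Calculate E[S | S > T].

14/3

P(S > T) = 5/16.
Summing S·P(x,y) over outcomes with S > T gives 35/24.
E[S | S > T] = (35/24) / (5/16) = 14/3.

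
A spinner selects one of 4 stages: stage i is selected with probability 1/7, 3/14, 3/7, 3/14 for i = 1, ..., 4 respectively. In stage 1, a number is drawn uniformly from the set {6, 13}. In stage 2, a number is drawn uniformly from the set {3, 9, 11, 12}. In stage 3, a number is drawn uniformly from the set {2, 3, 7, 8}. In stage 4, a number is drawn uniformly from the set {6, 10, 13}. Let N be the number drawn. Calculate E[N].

E[N | stage 1] = (6+13)/2 = 19/2.
E[N | stage 2] = (3+9+11+12)/4 = 35/4.
E[N | stage 3] = (2+3+7+8)/4 = 5.
E[N | stage 4] = (6+10+13)/3 = 29/3.
By the law of total expectation,
E[N] = (1/7)·(19/2) + (3/14)·(35/4) + (3/7)·(5) + (3/14)·(29/3) = 417/56.

417/56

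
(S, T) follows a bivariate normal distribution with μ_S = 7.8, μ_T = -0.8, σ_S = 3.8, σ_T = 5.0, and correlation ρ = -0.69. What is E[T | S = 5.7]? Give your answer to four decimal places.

1.1066

E[T | S=x] = μ_T + ρ(σ_T/σ_S)(x − μ_S) for jointly normal variables.
E[T | S=5.7] = -0.8 + (-0.69)·(5.0/3.8)·(5.7 − (7.8)) = -0.8 + (-0.90789)·(-2.1) = 1.1066.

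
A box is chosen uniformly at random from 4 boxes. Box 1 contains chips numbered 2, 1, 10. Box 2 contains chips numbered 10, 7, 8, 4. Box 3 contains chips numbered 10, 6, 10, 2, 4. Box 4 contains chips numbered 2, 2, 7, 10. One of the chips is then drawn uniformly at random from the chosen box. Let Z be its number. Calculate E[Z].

E[Z | box 1] = (2+1+10)/3 = 13/3.
E[Z | box 2] = (10+7+8+4)/4 = 29/4.
E[Z | box 3] = (10+6+10+2+4)/5 = 32/5.
E[Z | box 4] = (2+2+7+10)/4 = 21/4.
E[Z] = (1/4)·(13/3) + (1/4)·(29/4) + (1/4)·(32/5) + (1/4)·(21/4) = 697/120.

697/120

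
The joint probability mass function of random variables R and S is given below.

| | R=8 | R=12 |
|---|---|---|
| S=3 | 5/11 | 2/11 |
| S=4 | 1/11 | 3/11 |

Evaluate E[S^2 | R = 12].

P(R = 12) = 5/11.
Σ S^2·P over the event = 9·(2/11) + 16·(3/11) = 6.
E[S^2 | R = 12] = (6) / (5/11) = 66/5.

66/5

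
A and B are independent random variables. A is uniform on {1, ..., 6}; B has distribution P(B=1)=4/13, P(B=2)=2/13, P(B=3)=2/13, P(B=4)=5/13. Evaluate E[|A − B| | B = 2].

11/6

P(B = 2) = 2/13.
Summing |A−B|·P(x,y) over outcomes with B = 2 gives 11/39.
E[|A − B| | B = 2] = (11/39) / (2/13) = 11/6.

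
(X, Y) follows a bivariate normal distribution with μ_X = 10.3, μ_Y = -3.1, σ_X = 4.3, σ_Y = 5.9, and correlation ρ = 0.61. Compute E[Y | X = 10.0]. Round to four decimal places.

For a bivariate normal, E[Y | X=x] = μ_Y + ρ·(σ_Y/σ_X)·(x − μ_X).
E[Y | X=10.0] = -3.1 + (0.61)·(5.9/4.3)·(10.0 − (10.3)) = -3.1 + (0.83698)·(-0.3) = -3.3511.

-3.3511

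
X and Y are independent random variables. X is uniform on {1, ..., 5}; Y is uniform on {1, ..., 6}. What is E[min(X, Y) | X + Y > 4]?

P(X + Y > 4) = 4/5.
Summing min(X,Y)·P(x,y) over outcomes with X + Y > 4 gives 21/10.
E[min(X, Y) | X + Y > 4] = (21/10) / (4/5) = 21/8.

21/8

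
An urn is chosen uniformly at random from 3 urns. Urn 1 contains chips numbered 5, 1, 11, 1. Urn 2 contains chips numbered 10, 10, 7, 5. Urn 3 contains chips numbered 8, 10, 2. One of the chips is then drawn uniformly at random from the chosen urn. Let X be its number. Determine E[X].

E[X | urn 1] = (5+1+11+1)/4 = 9/2.
E[X | urn 2] = (10+10+7+5)/4 = 8.
E[X | urn 3] = (8+10+2)/3 = 20/3.
E[X] = (1/3)·(9/2) + (1/3)·(8) + (1/3)·(20/3) = 115/18.

115/18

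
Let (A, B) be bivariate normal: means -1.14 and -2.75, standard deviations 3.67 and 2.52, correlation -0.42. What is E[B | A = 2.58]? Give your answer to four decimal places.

-3.8228

E[B | A=x] = μ_B + ρ(σ_B/σ_A)(x − μ_A) for jointly normal variables.
E[B | A=2.58] = -2.75 + (-0.42)·(2.52/3.67)·(2.58 − (-1.14)) = -2.75 + (-0.28839)·(3.72) = -3.8228.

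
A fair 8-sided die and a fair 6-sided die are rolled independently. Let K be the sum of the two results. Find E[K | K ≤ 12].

P(K ≤ 12) = 15/16.
E[K | K ≤ 12] = (43/6) / (15/16) = 344/45.

344/45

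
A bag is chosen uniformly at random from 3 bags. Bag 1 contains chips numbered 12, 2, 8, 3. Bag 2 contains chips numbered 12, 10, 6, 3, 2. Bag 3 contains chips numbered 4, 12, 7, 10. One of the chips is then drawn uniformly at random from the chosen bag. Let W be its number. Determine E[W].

E[W | bag 1] = (12+2+8+3)/4 = 25/4.
E[W | bag 2] = (12+10+6+3+2)/5 = 33/5.
E[W | bag 3] = (4+12+7+10)/4 = 33/4.
E[W] = (1/3)·(25/4) + (1/3)·(33/5) + (1/3)·(33/4) = 211/30.

211/30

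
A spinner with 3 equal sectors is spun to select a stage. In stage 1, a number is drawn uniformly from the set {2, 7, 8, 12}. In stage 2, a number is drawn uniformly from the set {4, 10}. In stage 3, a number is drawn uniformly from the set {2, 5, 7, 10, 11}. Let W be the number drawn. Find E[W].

85/12

E[W | stage 1] = (2+7+8+12)/4 = 29/4.
E[W | stage 2] = (4+10)/2 = 7.
E[W | stage 3] = (2+5+7+10+11)/5 = 7.
E[W] = (1/3)·(29/4) + (1/3)·(7) + (1/3)·(7) = 85/12.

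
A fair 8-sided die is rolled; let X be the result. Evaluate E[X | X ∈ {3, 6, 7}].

P(X ∈ {3, 6, 7}) = 3/8.
Σ over the event: 3·1/8 + 6·1/8 + 7·1/8 = 2.
E[X | X ∈ {3, 6, 7}] = (2) / (3/8) = 16/3.

16/3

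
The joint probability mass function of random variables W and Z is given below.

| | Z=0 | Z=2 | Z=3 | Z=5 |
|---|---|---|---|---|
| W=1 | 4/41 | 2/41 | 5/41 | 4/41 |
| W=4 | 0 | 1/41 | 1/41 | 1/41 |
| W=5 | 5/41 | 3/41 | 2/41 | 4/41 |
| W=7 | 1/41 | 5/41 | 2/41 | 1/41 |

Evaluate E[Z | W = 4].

10/3

P(W = 4) = 3/41.
Σ Z·P over the event = 2·(1/41) + 3·(1/41) + 5·(1/41) = 10/41.
E[Z | W = 4] = (10/41) / (3/41) = 10/3.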